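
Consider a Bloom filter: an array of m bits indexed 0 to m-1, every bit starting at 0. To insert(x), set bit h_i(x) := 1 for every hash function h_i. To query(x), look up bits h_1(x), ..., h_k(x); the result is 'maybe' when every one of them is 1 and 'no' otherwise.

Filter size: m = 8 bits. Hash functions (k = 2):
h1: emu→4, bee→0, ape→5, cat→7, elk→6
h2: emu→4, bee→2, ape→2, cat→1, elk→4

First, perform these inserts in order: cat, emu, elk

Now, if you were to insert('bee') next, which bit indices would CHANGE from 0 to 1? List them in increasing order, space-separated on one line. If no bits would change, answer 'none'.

Start: bits=00000000
After insert 'cat': sets bits 1 7 -> bits=01000001
After insert 'emu': sets bits 4 -> bits=01001001
After insert 'elk': sets bits 4 6 -> bits=01001011
insert 'bee' would touch bits 0 2; currently bit0=0, bit2=0
Bits that are 0 among those (would change 0->1): 0 2

Answer: 0 2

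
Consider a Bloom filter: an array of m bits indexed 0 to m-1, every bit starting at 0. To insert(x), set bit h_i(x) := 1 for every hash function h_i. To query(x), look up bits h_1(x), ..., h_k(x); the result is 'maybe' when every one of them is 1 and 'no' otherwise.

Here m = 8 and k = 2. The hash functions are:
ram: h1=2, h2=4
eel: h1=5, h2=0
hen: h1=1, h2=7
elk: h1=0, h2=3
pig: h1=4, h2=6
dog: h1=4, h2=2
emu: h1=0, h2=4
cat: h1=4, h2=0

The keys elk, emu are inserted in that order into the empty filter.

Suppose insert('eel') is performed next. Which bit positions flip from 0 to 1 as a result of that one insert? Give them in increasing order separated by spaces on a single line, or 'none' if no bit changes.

Answer: 5

Derivation:
Start: bits=00000000
After insert 'elk': sets bits 0 3 -> bits=10010000
After insert 'emu': sets bits 0 4 -> bits=10011000
insert 'eel' would touch bits 0 5; currently bit0=1, bit5=0
Bits that are 0 among those (would change 0->1): 5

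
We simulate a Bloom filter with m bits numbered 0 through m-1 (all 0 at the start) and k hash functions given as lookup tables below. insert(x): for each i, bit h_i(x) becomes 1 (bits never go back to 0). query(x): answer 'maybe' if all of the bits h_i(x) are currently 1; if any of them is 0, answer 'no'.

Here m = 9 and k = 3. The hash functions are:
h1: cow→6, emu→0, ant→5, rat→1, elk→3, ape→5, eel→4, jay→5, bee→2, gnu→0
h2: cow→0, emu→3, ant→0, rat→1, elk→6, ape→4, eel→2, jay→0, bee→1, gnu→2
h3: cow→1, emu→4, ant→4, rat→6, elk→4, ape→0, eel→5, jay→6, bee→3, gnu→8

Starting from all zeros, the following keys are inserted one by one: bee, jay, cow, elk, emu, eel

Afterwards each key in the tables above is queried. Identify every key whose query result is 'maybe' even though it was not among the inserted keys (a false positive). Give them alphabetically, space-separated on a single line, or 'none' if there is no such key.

Start: bits=000000000
After insert 'bee': sets bits 1 2 3 -> bits=011100000
After insert 'jay': sets bits 0 5 6 -> bits=111101100
After insert 'cow': sets bits 0 1 6 -> bits=111101100
After insert 'elk': sets bits 3 4 6 -> bits=111111100
After insert 'emu': sets bits 0 3 4 -> bits=111111100
After insert 'eel': sets bits 2 4 5 -> bits=111111100
Not inserted: ant ape gnu rat — query each against bits=111111100:
query ant: checks bit0=1, bit4=1, bit5=1 (all 1) -> maybe => FALSE POSITIVE
query ape: checks bit0=1, bit4=1, bit5=1 (all 1) -> maybe => FALSE POSITIVE
query gnu: checks bit0=1, bit2=1, bit8=0 (has a 0) -> no => not a false positive
query rat: checks bit1=1, bit6=1 (all 1) -> maybe => FALSE POSITIVE
False positives (alphabetical): ant ape rat

Answer: ant ape rat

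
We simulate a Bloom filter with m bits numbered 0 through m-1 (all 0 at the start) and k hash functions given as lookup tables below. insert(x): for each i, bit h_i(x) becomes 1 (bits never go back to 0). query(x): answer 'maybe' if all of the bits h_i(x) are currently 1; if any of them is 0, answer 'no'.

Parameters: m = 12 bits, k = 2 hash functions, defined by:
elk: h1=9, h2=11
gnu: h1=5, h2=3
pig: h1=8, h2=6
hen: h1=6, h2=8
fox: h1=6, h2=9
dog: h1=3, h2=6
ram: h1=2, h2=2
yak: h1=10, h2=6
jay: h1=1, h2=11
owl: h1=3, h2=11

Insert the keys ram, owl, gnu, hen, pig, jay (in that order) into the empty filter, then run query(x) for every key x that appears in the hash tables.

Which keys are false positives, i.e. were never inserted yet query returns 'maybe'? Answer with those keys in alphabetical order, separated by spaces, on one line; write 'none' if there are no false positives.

Start: bits=000000000000
After insert 'ram': sets bits 2 -> bits=001000000000
After insert 'owl': sets bits 3 11 -> bits=001100000001
After insert 'gnu': sets bits 3 5 -> bits=001101000001
After insert 'hen': sets bits 6 8 -> bits=001101101001
After insert 'pig': sets bits 6 8 -> bits=001101101001
After insert 'jay': sets bits 1 11 -> bits=011101101001
Not inserted: dog elk fox yak — query each against bits=011101101001:
query dog: checks bit3=1, bit6=1 (all 1) -> maybe => FALSE POSITIVE
query elk: checks bit9=0, bit11=1 (has a 0) -> no => not a false positive
query fox: checks bit6=1, bit9=0 (has a 0) -> no => not a false positive
query yak: checks bit6=1, bit10=0 (has a 0) -> no => not a false positive
False positives (alphabetical): dog

Answer: dog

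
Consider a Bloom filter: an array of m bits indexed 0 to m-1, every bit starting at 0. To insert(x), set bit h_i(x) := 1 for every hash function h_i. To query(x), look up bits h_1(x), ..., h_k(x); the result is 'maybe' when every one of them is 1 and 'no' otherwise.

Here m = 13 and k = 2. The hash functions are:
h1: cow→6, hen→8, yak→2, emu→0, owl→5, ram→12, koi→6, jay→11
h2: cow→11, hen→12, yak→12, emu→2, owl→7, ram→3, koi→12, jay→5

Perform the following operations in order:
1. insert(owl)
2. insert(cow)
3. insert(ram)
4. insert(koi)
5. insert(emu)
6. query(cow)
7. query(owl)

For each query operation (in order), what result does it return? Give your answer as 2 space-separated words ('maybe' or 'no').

Start: bits=0000000000000
Op 1: insert owl -> sets bits 5 7 -> bits=0000010100000
Op 2: insert cow -> sets bits 6 11 -> bits=0000011100010
Op 3: insert ram -> sets bits 3 12 -> bits=0001011100011
Op 4: insert koi -> sets bits 6 12 -> bits=0001011100011
Op 5: insert emu -> sets bits 0 2 -> bits=1011011100011
Op 6: query cow -> checks bit6=1, bit11=1 (all 1) -> maybe
Op 7: query owl -> checks bit5=1, bit7=1 (all 1) -> maybe
Query results in order: maybe maybe

Answer: maybe maybe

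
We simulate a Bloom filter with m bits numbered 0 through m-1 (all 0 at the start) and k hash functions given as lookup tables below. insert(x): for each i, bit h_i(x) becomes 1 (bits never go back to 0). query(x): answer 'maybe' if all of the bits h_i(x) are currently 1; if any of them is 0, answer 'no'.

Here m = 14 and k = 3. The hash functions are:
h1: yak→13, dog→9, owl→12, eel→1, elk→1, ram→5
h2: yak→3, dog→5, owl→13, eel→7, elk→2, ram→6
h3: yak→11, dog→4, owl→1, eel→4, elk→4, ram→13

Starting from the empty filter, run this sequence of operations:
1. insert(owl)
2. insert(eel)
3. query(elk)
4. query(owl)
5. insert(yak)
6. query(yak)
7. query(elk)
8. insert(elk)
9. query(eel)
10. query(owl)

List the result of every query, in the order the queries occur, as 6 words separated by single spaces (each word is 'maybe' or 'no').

Answer: no maybe maybe no maybe maybe

Derivation:
Start: bits=00000000000000
Op 1: insert owl -> sets bits 1 12 13 -> bits=01000000000011
Op 2: insert eel -> sets bits 1 4 7 -> bits=01001001000011
Op 3: query elk -> checks bit1=1, bit2=0, bit4=1 (has a 0) -> no
Op 4: query owl -> checks bit1=1, bit12=1, bit13=1 (all 1) -> maybe
Op 5: insert yak -> sets bits 3 11 13 -> bits=01011001000111
Op 6: query yak -> checks bit3=1, bit11=1, bit13=1 (all 1) -> maybe
Op 7: query elk -> checks bit1=1, bit2=0, bit4=1 (has a 0) -> no
Op 8: insert elk -> sets bits 1 2 4 -> bits=01111001000111
Op 9: query eel -> checks bit1=1, bit4=1, bit7=1 (all 1) -> maybe
Op 10: query owl -> checks bit1=1, bit12=1, bit13=1 (all 1) -> maybe
Query results in order: no maybe maybe no maybe maybe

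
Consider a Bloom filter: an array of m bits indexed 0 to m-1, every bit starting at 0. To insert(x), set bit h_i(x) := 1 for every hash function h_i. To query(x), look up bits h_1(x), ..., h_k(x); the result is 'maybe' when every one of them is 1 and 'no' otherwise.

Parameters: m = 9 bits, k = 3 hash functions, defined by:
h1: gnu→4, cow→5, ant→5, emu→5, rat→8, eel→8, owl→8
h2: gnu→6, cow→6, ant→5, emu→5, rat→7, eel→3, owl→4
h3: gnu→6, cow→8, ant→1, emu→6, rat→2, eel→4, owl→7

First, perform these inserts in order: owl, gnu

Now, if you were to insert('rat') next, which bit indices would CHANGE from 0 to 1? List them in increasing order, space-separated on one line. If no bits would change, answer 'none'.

Start: bits=000000000
After insert 'owl': sets bits 4 7 8 -> bits=000010011
After insert 'gnu': sets bits 4 6 -> bits=000010111
insert 'rat' would touch bits 2 7 8; currently bit2=0, bit7=1, bit8=1
Bits that are 0 among those (would change 0->1): 2

Answer: 2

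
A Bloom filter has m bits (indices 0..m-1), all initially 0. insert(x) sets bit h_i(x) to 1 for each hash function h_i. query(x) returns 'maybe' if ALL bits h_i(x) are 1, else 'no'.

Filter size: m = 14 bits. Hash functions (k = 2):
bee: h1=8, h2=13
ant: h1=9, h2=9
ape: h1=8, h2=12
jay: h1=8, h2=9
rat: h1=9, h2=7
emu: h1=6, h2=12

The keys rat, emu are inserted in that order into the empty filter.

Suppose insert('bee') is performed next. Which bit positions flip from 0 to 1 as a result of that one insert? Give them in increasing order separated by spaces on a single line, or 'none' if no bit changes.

Answer: 8 13

Derivation:
Start: bits=00000000000000
After insert 'rat': sets bits 7 9 -> bits=00000001010000
After insert 'emu': sets bits 6 12 -> bits=00000011010010
insert 'bee' would touch bits 8 13; currently bit8=0, bit13=0
Bits that are 0 among those (would change 0->1): 8 13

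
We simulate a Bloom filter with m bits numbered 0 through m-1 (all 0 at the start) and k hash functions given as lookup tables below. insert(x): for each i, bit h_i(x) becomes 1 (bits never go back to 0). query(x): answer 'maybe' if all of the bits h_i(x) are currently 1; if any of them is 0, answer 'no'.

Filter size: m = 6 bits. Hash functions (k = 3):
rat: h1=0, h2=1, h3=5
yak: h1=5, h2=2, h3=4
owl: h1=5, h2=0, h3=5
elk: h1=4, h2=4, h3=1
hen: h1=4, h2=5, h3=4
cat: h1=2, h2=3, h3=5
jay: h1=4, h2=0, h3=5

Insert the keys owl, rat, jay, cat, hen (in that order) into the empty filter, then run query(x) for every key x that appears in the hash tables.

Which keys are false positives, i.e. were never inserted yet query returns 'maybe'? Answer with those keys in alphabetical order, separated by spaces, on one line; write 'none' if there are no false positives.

Start: bits=000000
After insert 'owl': sets bits 0 5 -> bits=100001
After insert 'rat': sets bits 0 1 5 -> bits=110001
After insert 'jay': sets bits 0 4 5 -> bits=110011
After insert 'cat': sets bits 2 3 5 -> bits=111111
After insert 'hen': sets bits 4 5 -> bits=111111
Not inserted: elk yak — query each against bits=111111:
query elk: checks bit1=1, bit4=1 (all 1) -> maybe => FALSE POSITIVE
query yak: checks bit2=1, bit4=1, bit5=1 (all 1) -> maybe => FALSE POSITIVE
False positives (alphabetical): elk yak

Answer: elk yak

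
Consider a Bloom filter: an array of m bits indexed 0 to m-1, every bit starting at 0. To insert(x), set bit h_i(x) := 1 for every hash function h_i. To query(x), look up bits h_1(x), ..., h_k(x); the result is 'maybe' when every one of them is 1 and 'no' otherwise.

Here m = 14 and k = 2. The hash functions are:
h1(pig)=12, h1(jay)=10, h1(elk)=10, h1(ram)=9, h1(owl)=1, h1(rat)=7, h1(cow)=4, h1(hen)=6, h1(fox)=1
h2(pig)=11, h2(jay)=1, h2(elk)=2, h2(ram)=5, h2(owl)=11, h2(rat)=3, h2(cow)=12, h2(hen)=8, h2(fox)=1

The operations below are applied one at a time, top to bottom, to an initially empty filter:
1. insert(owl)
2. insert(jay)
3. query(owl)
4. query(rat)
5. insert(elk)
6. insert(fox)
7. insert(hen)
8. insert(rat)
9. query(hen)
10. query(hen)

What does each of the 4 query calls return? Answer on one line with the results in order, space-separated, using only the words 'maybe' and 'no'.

Start: bits=00000000000000
Op 1: insert owl -> sets bits 1 11 -> bits=01000000000100
Op 2: insert jay -> sets bits 1 10 -> bits=01000000001100
Op 3: query owl -> checks bit1=1, bit11=1 (all 1) -> maybe
Op 4: query rat -> checks bit3=0, bit7=0 (has a 0) -> no
Op 5: insert elk -> sets bits 2 10 -> bits=01100000001100
Op 6: insert fox -> sets bits 1 -> bits=01100000001100
Op 7: insert hen -> sets bits 6 8 -> bits=01100010101100
Op 8: insert rat -> sets bits 3 7 -> bits=01110011101100
Op 9: query hen -> checks bit6=1, bit8=1 (all 1) -> maybe
Op 10: query hen -> checks bit6=1, bit8=1 (all 1) -> maybe
Query results in order: maybe no maybe maybe

Answer: maybe no maybe maybe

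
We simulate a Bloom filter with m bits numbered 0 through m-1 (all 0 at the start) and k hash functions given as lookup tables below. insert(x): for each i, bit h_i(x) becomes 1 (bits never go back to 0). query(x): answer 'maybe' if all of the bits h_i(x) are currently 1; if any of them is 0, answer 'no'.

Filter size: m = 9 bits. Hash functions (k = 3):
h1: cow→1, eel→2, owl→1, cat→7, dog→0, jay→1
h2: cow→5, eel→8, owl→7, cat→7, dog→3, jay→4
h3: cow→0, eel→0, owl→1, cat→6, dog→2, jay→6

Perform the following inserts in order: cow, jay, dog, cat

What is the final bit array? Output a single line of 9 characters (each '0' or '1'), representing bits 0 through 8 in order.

Start: bits=000000000
After insert 'cow': sets bits 0 1 5 -> bits=110001000
After insert 'jay': sets bits 1 4 6 -> bits=110011100
After insert 'dog': sets bits 0 2 3 -> bits=111111100
After insert 'cat': sets bits 6 7 -> bits=111111110

Answer: 111111110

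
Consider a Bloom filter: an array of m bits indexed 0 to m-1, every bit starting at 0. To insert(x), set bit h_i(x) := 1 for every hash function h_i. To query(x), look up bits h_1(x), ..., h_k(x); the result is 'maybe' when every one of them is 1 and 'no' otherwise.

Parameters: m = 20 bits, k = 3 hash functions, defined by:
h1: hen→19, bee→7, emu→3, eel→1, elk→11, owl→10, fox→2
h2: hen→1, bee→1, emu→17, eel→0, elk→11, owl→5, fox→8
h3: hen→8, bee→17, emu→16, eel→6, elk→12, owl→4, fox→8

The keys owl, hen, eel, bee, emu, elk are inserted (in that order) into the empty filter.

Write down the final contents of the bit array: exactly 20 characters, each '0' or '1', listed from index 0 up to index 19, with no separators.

Start: bits=00000000000000000000
After insert 'owl': sets bits 4 5 10 -> bits=00001100001000000000
After insert 'hen': sets bits 1 8 19 -> bits=01001100101000000001
After insert 'eel': sets bits 0 1 6 -> bits=11001110101000000001
After insert 'bee': sets bits 1 7 17 -> bits=11001111101000000101
After insert 'emu': sets bits 3 16 17 -> bits=11011111101000001101
After insert 'elk': sets bits 11 12 -> bits=11011111101110001101

Answer: 11011111101110001101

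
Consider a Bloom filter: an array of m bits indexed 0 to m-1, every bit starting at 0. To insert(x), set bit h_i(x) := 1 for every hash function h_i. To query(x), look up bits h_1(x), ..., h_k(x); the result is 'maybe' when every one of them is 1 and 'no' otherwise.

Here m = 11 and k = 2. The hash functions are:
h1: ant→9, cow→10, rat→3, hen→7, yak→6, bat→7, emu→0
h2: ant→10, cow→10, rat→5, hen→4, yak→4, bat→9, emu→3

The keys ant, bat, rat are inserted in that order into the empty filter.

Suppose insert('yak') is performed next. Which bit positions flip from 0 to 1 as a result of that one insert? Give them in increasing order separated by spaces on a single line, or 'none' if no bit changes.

Answer: 4 6

Derivation:
Start: bits=00000000000
After insert 'ant': sets bits 9 10 -> bits=00000000011
After insert 'bat': sets bits 7 9 -> bits=00000001011
After insert 'rat': sets bits 3 5 -> bits=00010101011
insert 'yak' would touch bits 4 6; currently bit4=0, bit6=0
Bits that are 0 among those (would change 0->1): 4 6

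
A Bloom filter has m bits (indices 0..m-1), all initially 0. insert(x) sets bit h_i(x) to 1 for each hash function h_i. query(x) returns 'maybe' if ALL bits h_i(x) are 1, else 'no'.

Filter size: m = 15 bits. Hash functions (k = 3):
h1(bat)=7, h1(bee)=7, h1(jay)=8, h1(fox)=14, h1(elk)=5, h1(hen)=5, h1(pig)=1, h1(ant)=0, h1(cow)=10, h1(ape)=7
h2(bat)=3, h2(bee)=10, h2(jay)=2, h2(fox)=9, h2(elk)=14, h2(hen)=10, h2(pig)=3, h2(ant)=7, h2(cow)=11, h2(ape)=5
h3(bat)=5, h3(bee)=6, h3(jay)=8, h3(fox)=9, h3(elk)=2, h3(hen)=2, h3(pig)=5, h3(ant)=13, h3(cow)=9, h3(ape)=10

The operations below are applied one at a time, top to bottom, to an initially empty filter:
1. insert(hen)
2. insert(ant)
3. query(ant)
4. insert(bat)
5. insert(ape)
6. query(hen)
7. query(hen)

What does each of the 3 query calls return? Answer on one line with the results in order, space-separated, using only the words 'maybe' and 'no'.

Answer: maybe maybe maybe

Derivation:
Start: bits=000000000000000
Op 1: insert hen -> sets bits 2 5 10 -> bits=001001000010000
Op 2: insert ant -> sets bits 0 7 13 -> bits=101001010010010
Op 3: query ant -> checks bit0=1, bit7=1, bit13=1 (all 1) -> maybe
Op 4: insert bat -> sets bits 3 5 7 -> bits=101101010010010
Op 5: insert ape -> sets bits 5 7 10 -> bits=101101010010010
Op 6: query hen -> checks bit2=1, bit5=1, bit10=1 (all 1) -> maybe
Op 7: query hen -> checks bit2=1, bit5=1, bit10=1 (all 1) -> maybe
Query results in order: maybe maybe maybe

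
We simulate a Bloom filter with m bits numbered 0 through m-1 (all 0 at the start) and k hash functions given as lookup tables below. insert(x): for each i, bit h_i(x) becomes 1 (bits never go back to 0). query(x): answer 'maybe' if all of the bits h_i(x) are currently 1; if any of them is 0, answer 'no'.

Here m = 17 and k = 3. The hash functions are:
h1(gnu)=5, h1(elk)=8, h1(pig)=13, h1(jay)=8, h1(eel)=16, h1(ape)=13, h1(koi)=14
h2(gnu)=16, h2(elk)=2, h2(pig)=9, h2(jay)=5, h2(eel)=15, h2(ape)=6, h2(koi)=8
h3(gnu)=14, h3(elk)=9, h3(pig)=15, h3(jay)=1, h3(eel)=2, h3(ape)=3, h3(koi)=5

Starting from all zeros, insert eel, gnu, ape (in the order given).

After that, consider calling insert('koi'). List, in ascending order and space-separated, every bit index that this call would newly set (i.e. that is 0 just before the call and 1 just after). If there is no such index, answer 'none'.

Answer: 8

Derivation:
Start: bits=00000000000000000
After insert 'eel': sets bits 2 15 16 -> bits=00100000000000011
After insert 'gnu': sets bits 5 14 16 -> bits=00100100000000111
After insert 'ape': sets bits 3 6 13 -> bits=00110110000001111
insert 'koi' would touch bits 5 8 14; currently bit5=1, bit8=0, bit14=1
Bits that are 0 among those (would change 0->1): 8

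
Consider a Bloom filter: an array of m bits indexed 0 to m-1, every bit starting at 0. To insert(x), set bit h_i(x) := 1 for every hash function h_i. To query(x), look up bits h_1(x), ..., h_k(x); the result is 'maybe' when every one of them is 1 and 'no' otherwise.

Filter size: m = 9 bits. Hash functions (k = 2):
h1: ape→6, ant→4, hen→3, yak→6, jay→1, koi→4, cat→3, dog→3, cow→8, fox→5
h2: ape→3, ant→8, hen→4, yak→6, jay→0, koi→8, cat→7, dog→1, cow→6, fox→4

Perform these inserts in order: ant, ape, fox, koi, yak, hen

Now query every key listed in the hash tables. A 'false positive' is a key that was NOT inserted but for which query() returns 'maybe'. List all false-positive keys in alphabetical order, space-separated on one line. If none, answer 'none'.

Start: bits=000000000
After insert 'ant': sets bits 4 8 -> bits=000010001
After insert 'ape': sets bits 3 6 -> bits=000110101
After insert 'fox': sets bits 4 5 -> bits=000111101
After insert 'koi': sets bits 4 8 -> bits=000111101
After insert 'yak': sets bits 6 -> bits=000111101
After insert 'hen': sets bits 3 4 -> bits=000111101
Not inserted: cat cow dog jay — query each against bits=000111101:
query cat: checks bit3=1, bit7=0 (has a 0) -> no => not a false positive
query cow: checks bit6=1, bit8=1 (all 1) -> maybe => FALSE POSITIVE
query dog: checks bit1=0, bit3=1 (has a 0) -> no => not a false positive
query jay: checks bit0=0, bit1=0 (has a 0) -> no => not a false positive
False positives (alphabetical): cow

Answer: cow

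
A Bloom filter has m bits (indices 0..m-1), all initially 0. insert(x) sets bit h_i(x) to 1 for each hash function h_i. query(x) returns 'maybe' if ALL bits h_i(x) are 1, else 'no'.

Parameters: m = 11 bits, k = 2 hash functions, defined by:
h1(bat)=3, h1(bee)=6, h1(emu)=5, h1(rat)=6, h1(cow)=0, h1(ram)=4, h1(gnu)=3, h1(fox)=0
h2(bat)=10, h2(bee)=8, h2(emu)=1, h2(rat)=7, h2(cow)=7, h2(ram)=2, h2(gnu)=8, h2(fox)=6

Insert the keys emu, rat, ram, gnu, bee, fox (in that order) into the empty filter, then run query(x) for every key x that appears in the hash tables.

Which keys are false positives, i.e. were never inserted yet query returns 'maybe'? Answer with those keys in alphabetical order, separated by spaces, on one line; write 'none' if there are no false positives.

Start: bits=00000000000
After insert 'emu': sets bits 1 5 -> bits=01000100000
After insert 'rat': sets bits 6 7 -> bits=01000111000
After insert 'ram': sets bits 2 4 -> bits=01101111000
After insert 'gnu': sets bits 3 8 -> bits=01111111100
After insert 'bee': sets bits 6 8 -> bits=01111111100
After insert 'fox': sets bits 0 6 -> bits=11111111100
Not inserted: bat cow — query each against bits=11111111100:
query bat: checks bit3=1, bit10=0 (has a 0) -> no => not a false positive
query cow: checks bit0=1, bit7=1 (all 1) -> maybe => FALSE POSITIVE
False positives (alphabetical): cow

Answer: cow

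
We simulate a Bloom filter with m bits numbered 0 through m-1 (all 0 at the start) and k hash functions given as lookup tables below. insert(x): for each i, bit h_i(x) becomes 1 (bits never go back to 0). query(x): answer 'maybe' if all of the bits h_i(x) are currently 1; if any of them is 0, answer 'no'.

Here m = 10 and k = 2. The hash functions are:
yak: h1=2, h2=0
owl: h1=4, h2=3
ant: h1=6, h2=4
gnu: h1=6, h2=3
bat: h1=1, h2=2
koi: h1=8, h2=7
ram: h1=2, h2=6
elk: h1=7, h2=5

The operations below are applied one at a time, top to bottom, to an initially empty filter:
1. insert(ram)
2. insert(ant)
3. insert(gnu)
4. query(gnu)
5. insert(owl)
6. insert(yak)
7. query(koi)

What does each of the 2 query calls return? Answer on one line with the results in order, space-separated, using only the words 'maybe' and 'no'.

Answer: maybe no

Derivation:
Start: bits=0000000000
Op 1: insert ram -> sets bits 2 6 -> bits=0010001000
Op 2: insert ant -> sets bits 4 6 -> bits=0010101000
Op 3: insert gnu -> sets bits 3 6 -> bits=0011101000
Op 4: query gnu -> checks bit3=1, bit6=1 (all 1) -> maybe
Op 5: insert owl -> sets bits 3 4 -> bits=0011101000
Op 6: insert yak -> sets bits 0 2 -> bits=1011101000
Op 7: query koi -> checks bit7=0, bit8=0 (has a 0) -> no
Query results in order: maybe no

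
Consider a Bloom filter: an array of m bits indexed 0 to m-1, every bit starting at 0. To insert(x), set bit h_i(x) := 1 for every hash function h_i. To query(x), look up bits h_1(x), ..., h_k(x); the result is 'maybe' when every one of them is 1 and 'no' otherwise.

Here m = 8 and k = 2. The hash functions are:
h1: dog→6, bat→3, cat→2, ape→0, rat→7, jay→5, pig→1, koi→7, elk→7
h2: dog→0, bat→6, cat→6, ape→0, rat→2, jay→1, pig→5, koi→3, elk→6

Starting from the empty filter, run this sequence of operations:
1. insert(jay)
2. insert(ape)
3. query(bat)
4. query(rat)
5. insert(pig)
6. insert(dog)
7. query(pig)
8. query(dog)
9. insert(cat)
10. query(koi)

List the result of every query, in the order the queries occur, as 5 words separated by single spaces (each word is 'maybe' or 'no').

Start: bits=00000000
Op 1: insert jay -> sets bits 1 5 -> bits=01000100
Op 2: insert ape -> sets bits 0 -> bits=11000100
Op 3: query bat -> checks bit3=0, bit6=0 (has a 0) -> no
Op 4: query rat -> checks bit2=0, bit7=0 (has a 0) -> no
Op 5: insert pig -> sets bits 1 5 -> bits=11000100
Op 6: insert dog -> sets bits 0 6 -> bits=11000110
Op 7: query pig -> checks bit1=1, bit5=1 (all 1) -> maybe
Op 8: query dog -> checks bit0=1, bit6=1 (all 1) -> maybe
Op 9: insert cat -> sets bits 2 6 -> bits=11100110
Op 10: query koi -> checks bit3=0, bit7=0 (has a 0) -> no
Query results in order: no no maybe maybe no

Answer: no no maybe maybe no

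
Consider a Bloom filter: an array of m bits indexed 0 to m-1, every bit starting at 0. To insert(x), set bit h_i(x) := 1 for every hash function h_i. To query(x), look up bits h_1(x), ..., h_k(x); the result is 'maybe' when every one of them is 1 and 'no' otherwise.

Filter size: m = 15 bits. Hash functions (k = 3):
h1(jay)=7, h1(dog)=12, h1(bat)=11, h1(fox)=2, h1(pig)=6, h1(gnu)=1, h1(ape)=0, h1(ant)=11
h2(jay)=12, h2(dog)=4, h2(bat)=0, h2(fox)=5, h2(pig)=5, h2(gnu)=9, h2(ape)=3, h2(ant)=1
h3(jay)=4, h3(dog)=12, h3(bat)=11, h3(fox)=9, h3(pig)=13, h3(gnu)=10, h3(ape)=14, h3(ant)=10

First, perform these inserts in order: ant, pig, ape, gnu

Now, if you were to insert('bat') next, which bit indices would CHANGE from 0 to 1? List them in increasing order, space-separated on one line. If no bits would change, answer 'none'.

Start: bits=000000000000000
After insert 'ant': sets bits 1 10 11 -> bits=010000000011000
After insert 'pig': sets bits 5 6 13 -> bits=010001100011010
After insert 'ape': sets bits 0 3 14 -> bits=110101100011011
After insert 'gnu': sets bits 1 9 10 -> bits=110101100111011
insert 'bat' would touch bits 0 11; currently bit0=1, bit11=1
Bits that are 0 among those (would change 0->1): none

Answer: none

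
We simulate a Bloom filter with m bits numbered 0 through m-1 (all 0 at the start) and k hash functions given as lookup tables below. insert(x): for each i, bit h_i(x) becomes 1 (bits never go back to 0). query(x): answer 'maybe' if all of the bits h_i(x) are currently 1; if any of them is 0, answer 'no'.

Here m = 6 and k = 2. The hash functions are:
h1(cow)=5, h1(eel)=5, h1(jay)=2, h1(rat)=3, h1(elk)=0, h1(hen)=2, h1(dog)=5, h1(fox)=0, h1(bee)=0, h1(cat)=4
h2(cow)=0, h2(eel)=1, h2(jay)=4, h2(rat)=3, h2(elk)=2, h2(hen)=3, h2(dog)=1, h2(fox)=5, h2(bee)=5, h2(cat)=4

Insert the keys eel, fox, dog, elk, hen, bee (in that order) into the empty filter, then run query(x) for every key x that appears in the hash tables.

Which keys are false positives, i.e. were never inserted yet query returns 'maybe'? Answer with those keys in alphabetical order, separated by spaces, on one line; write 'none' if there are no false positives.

Answer: cow rat

Derivation:
Start: bits=000000
After insert 'eel': sets bits 1 5 -> bits=010001
After insert 'fox': sets bits 0 5 -> bits=110001
After insert 'dog': sets bits 1 5 -> bits=110001
After insert 'elk': sets bits 0 2 -> bits=111001
After insert 'hen': sets bits 2 3 -> bits=111101
After insert 'bee': sets bits 0 5 -> bits=111101
Not inserted: cat cow jay rat — query each against bits=111101:
query cat: checks bit4=0 (has a 0) -> no => not a false positive
query cow: checks bit0=1, bit5=1 (all 1) -> maybe => FALSE POSITIVE
query jay: checks bit2=1, bit4=0 (has a 0) -> no => not a false positive
query rat: checks bit3=1 (all 1) -> maybe => FALSE POSITIVE
False positives (alphabetical): cow rat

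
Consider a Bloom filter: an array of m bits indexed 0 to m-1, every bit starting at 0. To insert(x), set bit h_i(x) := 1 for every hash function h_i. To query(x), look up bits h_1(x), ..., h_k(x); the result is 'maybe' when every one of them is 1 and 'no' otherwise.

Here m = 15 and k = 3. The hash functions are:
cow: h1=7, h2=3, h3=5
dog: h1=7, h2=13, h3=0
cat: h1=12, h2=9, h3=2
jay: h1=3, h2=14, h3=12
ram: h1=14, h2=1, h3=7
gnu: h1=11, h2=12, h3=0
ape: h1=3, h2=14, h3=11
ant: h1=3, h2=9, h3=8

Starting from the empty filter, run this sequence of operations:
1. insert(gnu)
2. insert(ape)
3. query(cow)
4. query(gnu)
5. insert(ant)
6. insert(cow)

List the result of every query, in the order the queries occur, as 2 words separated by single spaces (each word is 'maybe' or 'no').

Start: bits=000000000000000
Op 1: insert gnu -> sets bits 0 11 12 -> bits=100000000001100
Op 2: insert ape -> sets bits 3 11 14 -> bits=100100000001101
Op 3: query cow -> checks bit3=1, bit5=0, bit7=0 (has a 0) -> no
Op 4: query gnu -> checks bit0=1, bit11=1, bit12=1 (all 1) -> maybe
Op 5: insert ant -> sets bits 3 8 9 -> bits=100100001101101
Op 6: insert cow -> sets bits 3 5 7 -> bits=100101011101101
Query results in order: no maybe

Answer: no maybe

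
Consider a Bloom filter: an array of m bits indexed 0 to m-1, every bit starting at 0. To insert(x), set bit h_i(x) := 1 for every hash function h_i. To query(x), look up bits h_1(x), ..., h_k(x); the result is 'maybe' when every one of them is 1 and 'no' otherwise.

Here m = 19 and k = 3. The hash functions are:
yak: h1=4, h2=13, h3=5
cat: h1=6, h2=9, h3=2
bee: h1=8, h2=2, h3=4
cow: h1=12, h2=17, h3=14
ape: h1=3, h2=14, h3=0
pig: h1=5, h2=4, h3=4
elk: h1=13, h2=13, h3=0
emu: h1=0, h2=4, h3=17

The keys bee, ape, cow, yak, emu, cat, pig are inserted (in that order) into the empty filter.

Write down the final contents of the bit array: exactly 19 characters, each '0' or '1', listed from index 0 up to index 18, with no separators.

Answer: 1011111011001110010

Derivation:
Start: bits=0000000000000000000
After insert 'bee': sets bits 2 4 8 -> bits=0010100010000000000
After insert 'ape': sets bits 0 3 14 -> bits=1011100010000010000
After insert 'cow': sets bits 12 14 17 -> bits=1011100010001010010
After insert 'yak': sets bits 4 5 13 -> bits=1011110010001110010
After insert 'emu': sets bits 0 4 17 -> bits=1011110010001110010
After insert 'cat': sets bits 2 6 9 -> bits=1011111011001110010
After insert 'pig': sets bits 4 5 -> bits=1011111011001110010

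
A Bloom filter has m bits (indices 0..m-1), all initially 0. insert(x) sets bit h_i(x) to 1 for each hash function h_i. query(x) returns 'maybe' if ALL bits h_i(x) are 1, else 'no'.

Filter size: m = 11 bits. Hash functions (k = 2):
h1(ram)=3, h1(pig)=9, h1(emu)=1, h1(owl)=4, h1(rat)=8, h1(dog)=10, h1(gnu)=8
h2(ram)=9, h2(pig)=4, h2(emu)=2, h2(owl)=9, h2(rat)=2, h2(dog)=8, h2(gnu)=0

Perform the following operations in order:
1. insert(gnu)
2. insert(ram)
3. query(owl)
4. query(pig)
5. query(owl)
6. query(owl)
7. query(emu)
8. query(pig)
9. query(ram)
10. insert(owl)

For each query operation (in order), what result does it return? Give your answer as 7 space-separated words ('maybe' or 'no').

Answer: no no no no no no maybe

Derivation:
Start: bits=00000000000
Op 1: insert gnu -> sets bits 0 8 -> bits=10000000100
Op 2: insert ram -> sets bits 3 9 -> bits=10010000110
Op 3: query owl -> checks bit4=0, bit9=1 (has a 0) -> no
Op 4: query pig -> checks bit4=0, bit9=1 (has a 0) -> no
Op 5: query owl -> checks bit4=0, bit9=1 (has a 0) -> no
Op 6: query owl -> checks bit4=0, bit9=1 (has a 0) -> no
Op 7: query emu -> checks bit1=0, bit2=0 (has a 0) -> no
Op 8: query pig -> checks bit4=0, bit9=1 (has a 0) -> no
Op 9: query ram -> checks bit3=1, bit9=1 (all 1) -> maybe
Op 10: insert owl -> sets bits 4 9 -> bits=10011000110
Query results in order: no no no no no no maybe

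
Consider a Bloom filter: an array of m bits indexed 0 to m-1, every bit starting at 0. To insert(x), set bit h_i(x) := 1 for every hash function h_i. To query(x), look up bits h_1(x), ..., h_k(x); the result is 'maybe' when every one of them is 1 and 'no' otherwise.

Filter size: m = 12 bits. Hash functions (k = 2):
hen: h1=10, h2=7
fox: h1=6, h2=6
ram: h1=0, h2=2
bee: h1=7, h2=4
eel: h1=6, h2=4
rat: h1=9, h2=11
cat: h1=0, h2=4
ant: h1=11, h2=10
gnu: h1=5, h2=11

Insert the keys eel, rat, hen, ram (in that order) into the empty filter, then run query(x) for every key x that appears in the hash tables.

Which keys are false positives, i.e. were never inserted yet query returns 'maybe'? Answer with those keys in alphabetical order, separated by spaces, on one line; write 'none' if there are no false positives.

Start: bits=000000000000
After insert 'eel': sets bits 4 6 -> bits=000010100000
After insert 'rat': sets bits 9 11 -> bits=000010100101
After insert 'hen': sets bits 7 10 -> bits=000010110111
After insert 'ram': sets bits 0 2 -> bits=101010110111
Not inserted: ant bee cat fox gnu — query each against bits=101010110111:
query ant: checks bit10=1, bit11=1 (all 1) -> maybe => FALSE POSITIVE
query bee: checks bit4=1, bit7=1 (all 1) -> maybe => FALSE POSITIVE
query cat: checks bit0=1, bit4=1 (all 1) -> maybe => FALSE POSITIVE
query fox: checks bit6=1 (all 1) -> maybe => FALSE POSITIVE
query gnu: checks bit5=0, bit11=1 (has a 0) -> no => not a false positive
False positives (alphabetical): ant bee cat fox

Answer: ant bee cat fox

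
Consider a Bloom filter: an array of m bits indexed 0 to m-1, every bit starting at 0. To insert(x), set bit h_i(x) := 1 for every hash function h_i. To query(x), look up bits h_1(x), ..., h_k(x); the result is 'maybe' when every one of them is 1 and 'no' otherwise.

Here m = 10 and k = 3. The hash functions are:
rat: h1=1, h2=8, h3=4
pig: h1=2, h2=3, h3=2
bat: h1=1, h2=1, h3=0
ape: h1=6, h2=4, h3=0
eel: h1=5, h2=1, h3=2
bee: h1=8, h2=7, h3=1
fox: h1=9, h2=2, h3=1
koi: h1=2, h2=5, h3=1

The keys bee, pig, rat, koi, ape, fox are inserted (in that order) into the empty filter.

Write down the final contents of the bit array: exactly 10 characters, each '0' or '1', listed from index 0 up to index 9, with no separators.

Answer: 1111111111

Derivation:
Start: bits=0000000000
After insert 'bee': sets bits 1 7 8 -> bits=0100000110
After insert 'pig': sets bits 2 3 -> bits=0111000110
After insert 'rat': sets bits 1 4 8 -> bits=0111100110
After insert 'koi': sets bits 1 2 5 -> bits=0111110110
After insert 'ape': sets bits 0 4 6 -> bits=1111111110
After insert 'fox': sets bits 1 2 9 -> bits=1111111111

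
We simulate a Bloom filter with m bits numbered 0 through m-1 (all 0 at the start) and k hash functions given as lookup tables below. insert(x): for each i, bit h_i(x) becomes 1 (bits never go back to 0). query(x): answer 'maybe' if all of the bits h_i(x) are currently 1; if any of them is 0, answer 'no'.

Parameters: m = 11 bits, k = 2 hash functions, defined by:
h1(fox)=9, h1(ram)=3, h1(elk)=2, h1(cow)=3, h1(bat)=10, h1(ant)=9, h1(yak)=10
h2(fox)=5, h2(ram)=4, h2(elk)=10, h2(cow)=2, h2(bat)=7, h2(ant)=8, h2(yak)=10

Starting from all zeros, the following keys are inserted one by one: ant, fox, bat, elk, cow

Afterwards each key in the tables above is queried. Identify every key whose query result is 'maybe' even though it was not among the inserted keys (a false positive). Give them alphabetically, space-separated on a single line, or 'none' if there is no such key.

Start: bits=00000000000
After insert 'ant': sets bits 8 9 -> bits=00000000110
After insert 'fox': sets bits 5 9 -> bits=00000100110
After insert 'bat': sets bits 7 10 -> bits=00000101111
After insert 'elk': sets bits 2 10 -> bits=00100101111
After insert 'cow': sets bits 2 3 -> bits=00110101111
Not inserted: ram yak — query each against bits=00110101111:
query ram: checks bit3=1, bit4=0 (has a 0) -> no => not a false positive
query yak: checks bit10=1 (all 1) -> maybe => FALSE POSITIVE
False positives (alphabetical): yak

Answer: yak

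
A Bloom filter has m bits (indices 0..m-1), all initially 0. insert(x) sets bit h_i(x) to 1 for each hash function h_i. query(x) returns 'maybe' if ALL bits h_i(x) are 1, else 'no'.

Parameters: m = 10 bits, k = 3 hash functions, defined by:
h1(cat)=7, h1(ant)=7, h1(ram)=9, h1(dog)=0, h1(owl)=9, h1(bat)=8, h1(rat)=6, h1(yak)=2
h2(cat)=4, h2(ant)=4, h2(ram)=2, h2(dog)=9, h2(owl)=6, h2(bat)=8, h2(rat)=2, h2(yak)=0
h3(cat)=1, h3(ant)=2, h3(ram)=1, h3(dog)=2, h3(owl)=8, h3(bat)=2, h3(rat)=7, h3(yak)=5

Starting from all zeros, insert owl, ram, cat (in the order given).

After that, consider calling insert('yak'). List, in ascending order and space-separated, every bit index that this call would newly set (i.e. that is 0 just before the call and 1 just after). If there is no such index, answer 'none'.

Start: bits=0000000000
After insert 'owl': sets bits 6 8 9 -> bits=0000001011
After insert 'ram': sets bits 1 2 9 -> bits=0110001011
After insert 'cat': sets bits 1 4 7 -> bits=0110101111
insert 'yak' would touch bits 0 2 5; currently bit0=0, bit2=1, bit5=0
Bits that are 0 among those (would change 0->1): 0 5

Answer: 0 5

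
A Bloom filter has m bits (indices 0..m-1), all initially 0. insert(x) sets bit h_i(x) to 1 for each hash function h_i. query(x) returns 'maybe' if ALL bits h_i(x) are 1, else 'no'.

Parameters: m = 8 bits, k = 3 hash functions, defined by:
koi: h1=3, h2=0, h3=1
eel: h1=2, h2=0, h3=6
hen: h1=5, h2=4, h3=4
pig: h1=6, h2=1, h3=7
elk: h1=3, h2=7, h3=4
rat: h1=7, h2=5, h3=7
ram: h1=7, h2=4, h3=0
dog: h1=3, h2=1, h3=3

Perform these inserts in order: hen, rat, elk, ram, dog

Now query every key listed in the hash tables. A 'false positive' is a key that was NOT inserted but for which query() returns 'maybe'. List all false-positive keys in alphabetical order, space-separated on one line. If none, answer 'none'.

Start: bits=00000000
After insert 'hen': sets bits 4 5 -> bits=00001100
After insert 'rat': sets bits 5 7 -> bits=00001101
After insert 'elk': sets bits 3 4 7 -> bits=00011101
After insert 'ram': sets bits 0 4 7 -> bits=10011101
After insert 'dog': sets bits 1 3 -> bits=11011101
Not inserted: eel koi pig — query each against bits=11011101:
query eel: checks bit0=1, bit2=0, bit6=0 (has a 0) -> no => not a false positive
query koi: checks bit0=1, bit1=1, bit3=1 (all 1) -> maybe => FALSE POSITIVE
query pig: checks bit1=1, bit6=0, bit7=1 (has a 0) -> no => not a false positive
False positives (alphabetical): koi

Answer: koi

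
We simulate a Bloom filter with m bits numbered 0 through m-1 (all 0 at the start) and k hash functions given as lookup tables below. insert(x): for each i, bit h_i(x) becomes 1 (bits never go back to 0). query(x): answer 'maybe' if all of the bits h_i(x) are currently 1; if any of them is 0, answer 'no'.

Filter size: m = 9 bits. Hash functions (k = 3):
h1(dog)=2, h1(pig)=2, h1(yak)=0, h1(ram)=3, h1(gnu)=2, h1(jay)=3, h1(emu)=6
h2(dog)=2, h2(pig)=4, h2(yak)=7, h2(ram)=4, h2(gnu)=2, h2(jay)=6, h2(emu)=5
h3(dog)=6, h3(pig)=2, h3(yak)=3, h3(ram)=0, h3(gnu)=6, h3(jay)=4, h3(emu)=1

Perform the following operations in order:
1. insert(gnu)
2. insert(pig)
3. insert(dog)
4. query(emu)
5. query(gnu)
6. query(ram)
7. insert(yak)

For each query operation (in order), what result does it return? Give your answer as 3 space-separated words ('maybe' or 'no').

Start: bits=000000000
Op 1: insert gnu -> sets bits 2 6 -> bits=001000100
Op 2: insert pig -> sets bits 2 4 -> bits=001010100
Op 3: insert dog -> sets bits 2 6 -> bits=001010100
Op 4: query emu -> checks bit1=0, bit5=0, bit6=1 (has a 0) -> no
Op 5: query gnu -> checks bit2=1, bit6=1 (all 1) -> maybe
Op 6: query ram -> checks bit0=0, bit3=0, bit4=1 (has a 0) -> no
Op 7: insert yak -> sets bits 0 3 7 -> bits=101110110
Query results in order: no maybe no

Answer: no maybe no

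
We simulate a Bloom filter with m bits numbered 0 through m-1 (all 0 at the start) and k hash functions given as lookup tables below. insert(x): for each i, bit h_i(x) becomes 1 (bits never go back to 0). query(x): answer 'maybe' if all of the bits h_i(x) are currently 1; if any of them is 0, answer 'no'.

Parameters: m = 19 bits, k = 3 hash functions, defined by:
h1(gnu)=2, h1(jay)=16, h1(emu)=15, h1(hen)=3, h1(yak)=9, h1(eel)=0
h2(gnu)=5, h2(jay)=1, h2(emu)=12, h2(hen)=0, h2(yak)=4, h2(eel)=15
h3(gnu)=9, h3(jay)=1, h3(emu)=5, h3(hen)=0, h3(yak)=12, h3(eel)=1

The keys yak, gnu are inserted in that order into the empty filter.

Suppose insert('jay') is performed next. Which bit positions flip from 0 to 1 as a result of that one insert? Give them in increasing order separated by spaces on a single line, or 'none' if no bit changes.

Answer: 1 16

Derivation:
Start: bits=0000000000000000000
After insert 'yak': sets bits 4 9 12 -> bits=0000100001001000000
After insert 'gnu': sets bits 2 5 9 -> bits=0010110001001000000
insert 'jay' would touch bits 1 16; currently bit1=0, bit16=0
Bits that are 0 among those (would change 0->1): 1 16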